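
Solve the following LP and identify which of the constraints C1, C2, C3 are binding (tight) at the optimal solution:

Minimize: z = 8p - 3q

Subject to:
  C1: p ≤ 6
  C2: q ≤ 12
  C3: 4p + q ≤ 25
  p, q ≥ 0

At p = 0, q = 12, compute slack b - a·x for each constraint:
  C1: 6 − 0 = 6  (slack)
  C2: 12 − 12 = 0  (binding)
  C3: 25 − 12 = 13  (slack)

Optimal: p = 0, q = 12
Binding: C2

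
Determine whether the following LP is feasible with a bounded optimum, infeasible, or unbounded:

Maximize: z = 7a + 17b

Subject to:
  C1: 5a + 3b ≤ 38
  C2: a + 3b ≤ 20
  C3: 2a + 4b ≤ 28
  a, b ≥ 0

Feasible with a bounded optimal solution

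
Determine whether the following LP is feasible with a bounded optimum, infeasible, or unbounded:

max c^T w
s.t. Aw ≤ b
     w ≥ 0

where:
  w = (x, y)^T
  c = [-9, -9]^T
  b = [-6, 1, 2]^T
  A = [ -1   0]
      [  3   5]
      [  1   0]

Infeasible (no feasible solution exists)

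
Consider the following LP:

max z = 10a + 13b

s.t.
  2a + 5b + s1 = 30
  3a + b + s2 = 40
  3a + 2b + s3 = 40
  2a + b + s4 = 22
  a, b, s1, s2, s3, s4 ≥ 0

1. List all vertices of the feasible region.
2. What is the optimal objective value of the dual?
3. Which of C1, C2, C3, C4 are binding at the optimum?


1. (0, 0), (11, 0), (10, 2), (0, 6)
2. 126
3. C1, C4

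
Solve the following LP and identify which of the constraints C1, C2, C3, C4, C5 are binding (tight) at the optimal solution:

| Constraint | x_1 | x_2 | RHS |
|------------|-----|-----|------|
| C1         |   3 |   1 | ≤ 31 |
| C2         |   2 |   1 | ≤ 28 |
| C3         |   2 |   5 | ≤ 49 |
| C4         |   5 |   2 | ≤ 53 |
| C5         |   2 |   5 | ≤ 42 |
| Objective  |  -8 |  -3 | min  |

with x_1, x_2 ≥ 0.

At x_1 = 9, x_2 = 4, compute slack b - a·x for each constraint:
  C1: 31 − 31 = 0  (binding)
  C2: 28 − 22 = 6  (slack)
  C3: 49 − 38 = 11  (slack)
  C4: 53 − 53 = 0  (binding)
  C5: 42 − 38 = 4  (slack)

Optimal: x_1 = 9, x_2 = 4
Binding: C1, C4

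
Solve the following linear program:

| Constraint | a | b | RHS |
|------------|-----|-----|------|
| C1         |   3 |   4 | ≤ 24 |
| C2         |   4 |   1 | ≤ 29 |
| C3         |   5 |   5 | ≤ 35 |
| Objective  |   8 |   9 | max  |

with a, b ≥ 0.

Evaluate the objective at each vertex of the feasible region:
  z(0, 0) = 0
  z(7, 0) = 56
  z(4, 3) = 59  ←
  z(0, 6) = 54
The maximum is at a = 4, b = 3.

a = 4, b = 3, z = 59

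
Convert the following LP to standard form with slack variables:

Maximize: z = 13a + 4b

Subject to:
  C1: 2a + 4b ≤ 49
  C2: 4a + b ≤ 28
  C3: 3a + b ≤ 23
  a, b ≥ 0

max z = 13a + 4b

s.t.
  2a + 4b + s1 = 49
  4a + b + s2 = 28
  3a + b + s3 = 23
  a, b, s1, s2, s3 ≥ 0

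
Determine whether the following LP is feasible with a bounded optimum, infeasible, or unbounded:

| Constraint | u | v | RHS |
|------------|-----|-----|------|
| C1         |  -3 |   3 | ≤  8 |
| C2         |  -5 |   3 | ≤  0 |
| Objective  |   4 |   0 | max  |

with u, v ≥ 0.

Unbounded (objective can increase without bound)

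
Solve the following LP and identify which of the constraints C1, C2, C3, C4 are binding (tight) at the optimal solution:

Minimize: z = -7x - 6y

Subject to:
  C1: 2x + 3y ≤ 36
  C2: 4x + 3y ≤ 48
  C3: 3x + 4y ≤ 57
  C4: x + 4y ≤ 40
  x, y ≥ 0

At x = 6, y = 8, compute slack b - a·x for each constraint:
  C1: 36 − 36 = 0  (binding)
  C2: 48 − 48 = 0  (binding)
  C3: 57 − 50 = 7  (slack)
  C4: 40 − 38 = 2  (slack)

Optimal: x = 6, y = 8
Binding: C1, C2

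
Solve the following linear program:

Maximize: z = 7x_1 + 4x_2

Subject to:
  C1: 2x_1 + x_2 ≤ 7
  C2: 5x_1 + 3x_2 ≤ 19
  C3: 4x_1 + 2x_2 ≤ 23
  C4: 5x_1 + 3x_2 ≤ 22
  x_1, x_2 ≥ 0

Evaluate the objective at each vertex of the feasible region:
  z(0, 0) = 0
  z(3.5, 0) = 24.5
  z(2, 3) = 26  ←
  z(0, 6.333) = 25.33
The maximum is at x_1 = 2, x_2 = 3.

x_1 = 2, x_2 = 3, z = 26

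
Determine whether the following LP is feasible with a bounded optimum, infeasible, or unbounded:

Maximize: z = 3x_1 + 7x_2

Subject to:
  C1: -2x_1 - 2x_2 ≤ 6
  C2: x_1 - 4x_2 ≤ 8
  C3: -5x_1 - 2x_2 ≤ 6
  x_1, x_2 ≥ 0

Unbounded (objective can increase without bound)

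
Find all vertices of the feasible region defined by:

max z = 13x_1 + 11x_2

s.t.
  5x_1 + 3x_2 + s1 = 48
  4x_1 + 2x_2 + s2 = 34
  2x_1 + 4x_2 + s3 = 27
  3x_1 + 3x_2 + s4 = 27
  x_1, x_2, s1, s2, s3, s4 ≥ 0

(0, 0), (8.5, 0), (8, 1), (4.5, 4.5), (0, 6.75)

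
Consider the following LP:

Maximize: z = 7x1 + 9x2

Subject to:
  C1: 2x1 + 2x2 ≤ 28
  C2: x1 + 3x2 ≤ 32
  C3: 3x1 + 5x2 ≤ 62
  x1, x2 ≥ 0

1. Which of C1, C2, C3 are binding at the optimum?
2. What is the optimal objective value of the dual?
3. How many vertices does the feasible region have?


1. C1, C2
2. 116
3. 4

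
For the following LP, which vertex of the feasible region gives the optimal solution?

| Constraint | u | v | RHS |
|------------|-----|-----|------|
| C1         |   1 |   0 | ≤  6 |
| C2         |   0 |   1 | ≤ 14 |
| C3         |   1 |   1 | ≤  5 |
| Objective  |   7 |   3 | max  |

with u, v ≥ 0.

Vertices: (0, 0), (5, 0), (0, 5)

Evaluate the objective at each vertex of the feasible region:
  z(0, 0) = 0
  z(5, 0) = 35  ←
  z(0, 5) = 15
The maximum is at u = 5, v = 0.

(5, 0)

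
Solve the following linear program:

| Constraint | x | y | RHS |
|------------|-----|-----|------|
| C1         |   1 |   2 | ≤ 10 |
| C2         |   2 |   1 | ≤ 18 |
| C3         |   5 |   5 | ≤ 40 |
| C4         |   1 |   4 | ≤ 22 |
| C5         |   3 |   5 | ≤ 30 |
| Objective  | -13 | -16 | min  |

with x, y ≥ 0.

Evaluate the objective at each vertex of the feasible region:
  z(0, 0) = 0
  z(8, 0) = -104
  z(6, 2) = -110  ←
  z(0, 5) = -80
The minimum is at x = 6, y = 2.

x = 6, y = 2, z = -110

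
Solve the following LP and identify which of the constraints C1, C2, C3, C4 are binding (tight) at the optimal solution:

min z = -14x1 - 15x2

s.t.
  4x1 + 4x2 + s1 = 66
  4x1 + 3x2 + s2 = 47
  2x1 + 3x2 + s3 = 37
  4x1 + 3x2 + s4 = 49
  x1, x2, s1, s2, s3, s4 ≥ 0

At x1 = 5, x2 = 9, compute slack b - a·x for each constraint:
  C1: 66 − 56 = 10  (slack)
  C2: 47 − 47 = 0  (binding)
  C3: 37 − 37 = 0  (binding)
  C4: 49 − 47 = 2  (slack)

Optimal: x1 = 5, x2 = 9
Binding: C2, C3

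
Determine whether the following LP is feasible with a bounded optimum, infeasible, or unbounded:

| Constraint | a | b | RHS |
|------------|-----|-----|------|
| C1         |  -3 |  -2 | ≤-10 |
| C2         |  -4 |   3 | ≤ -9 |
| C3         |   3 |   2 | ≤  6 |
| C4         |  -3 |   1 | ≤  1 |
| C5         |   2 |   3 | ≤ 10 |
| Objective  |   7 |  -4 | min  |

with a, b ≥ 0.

Infeasible (no feasible solution exists)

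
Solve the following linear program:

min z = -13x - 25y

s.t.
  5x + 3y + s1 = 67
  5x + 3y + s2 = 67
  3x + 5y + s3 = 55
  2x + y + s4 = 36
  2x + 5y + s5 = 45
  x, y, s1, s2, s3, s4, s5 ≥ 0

Evaluate the objective at each vertex of the feasible region:
  z(0, 0) = 0
  z(13.4, 0) = -174.2
  z(10.62, 4.625) = -253.8
  z(10, 5) = -255  ←
  z(0, 9) = -225
The minimum is at x = 10, y = 5.

x = 10, y = 5, z = -255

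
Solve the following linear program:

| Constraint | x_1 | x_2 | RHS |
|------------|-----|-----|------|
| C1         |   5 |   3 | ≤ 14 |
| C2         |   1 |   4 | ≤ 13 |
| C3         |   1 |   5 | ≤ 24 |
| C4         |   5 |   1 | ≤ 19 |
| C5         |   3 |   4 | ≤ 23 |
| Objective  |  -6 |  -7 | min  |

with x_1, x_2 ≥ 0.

Evaluate the objective at each vertex of the feasible region:
  z(0, 0) = 0
  z(2.8, 0) = -16.8
  z(1, 3) = -27  ←
  z(0, 3.25) = -22.75
The minimum is at x_1 = 1, x_2 = 3.

x_1 = 1, x_2 = 3, z = -27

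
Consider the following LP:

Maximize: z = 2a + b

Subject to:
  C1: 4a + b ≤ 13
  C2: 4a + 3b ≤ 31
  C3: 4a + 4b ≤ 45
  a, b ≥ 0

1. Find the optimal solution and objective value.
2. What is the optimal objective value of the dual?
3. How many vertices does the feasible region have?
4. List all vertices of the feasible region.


1. a = 1, b = 9, z = 11
2. 11
3. 4
4. (0, 0), (3.25, 0), (1, 9), (0, 10.33)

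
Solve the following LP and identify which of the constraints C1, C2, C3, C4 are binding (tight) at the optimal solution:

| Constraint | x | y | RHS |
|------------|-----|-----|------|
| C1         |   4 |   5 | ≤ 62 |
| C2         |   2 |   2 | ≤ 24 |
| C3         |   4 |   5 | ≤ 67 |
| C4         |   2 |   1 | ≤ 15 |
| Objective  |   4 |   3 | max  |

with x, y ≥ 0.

At x = 3, y = 9, compute slack b - a·x for each constraint:
  C1: 62 − 57 = 5  (slack)
  C2: 24 − 24 = 0  (binding)
  C3: 67 − 57 = 10  (slack)
  C4: 15 − 15 = 0  (binding)

Optimal: x = 3, y = 9
Binding: C2, C4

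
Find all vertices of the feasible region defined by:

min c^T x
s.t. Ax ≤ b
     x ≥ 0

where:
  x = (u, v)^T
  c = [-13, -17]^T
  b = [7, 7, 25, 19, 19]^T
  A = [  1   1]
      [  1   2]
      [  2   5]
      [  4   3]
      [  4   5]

(0, 0), (4.75, 0), (1, 3), (0, 3.5)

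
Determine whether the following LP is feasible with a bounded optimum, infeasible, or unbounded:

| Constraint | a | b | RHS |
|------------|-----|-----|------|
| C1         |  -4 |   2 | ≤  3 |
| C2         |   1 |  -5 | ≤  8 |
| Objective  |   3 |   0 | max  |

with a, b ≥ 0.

Unbounded (objective can increase without bound)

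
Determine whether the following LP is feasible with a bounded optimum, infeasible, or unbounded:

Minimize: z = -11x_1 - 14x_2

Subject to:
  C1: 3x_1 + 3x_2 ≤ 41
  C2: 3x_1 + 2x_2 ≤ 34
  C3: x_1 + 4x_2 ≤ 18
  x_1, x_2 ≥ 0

Feasible with a bounded optimal solution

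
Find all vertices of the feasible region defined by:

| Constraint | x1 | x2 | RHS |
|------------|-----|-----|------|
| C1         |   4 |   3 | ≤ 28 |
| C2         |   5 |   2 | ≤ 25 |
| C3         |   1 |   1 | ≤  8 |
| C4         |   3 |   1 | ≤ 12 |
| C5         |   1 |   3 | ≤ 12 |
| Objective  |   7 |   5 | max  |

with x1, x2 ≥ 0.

(0, 0), (4, 0), (3, 3), (0, 4)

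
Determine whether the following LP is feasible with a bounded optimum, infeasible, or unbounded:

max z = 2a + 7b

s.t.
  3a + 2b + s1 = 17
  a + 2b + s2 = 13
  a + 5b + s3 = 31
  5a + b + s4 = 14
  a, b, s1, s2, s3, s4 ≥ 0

Feasible with a bounded optimal solution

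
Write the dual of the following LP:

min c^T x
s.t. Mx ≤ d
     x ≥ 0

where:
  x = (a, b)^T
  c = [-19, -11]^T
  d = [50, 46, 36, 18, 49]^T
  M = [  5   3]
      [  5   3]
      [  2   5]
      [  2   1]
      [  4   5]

Primal min cᵀx s.t. Ax ≤ b, x ≥ 0  →  Dual max −bᵀy s.t. Aᵀy ≥ −c, y ≥ 0.

Maximize: z = -50y1 - 46y2 - 36y3 - 18y4 - 49y5

Subject to:
  5y1 + 5y2 + 2y3 + 2y4 + 4y5 ≥ 19
  3y1 + 3y2 + 5y3 + y4 + 5y5 ≥ 11
  y1, y2, y3, y4, y5 ≥ 0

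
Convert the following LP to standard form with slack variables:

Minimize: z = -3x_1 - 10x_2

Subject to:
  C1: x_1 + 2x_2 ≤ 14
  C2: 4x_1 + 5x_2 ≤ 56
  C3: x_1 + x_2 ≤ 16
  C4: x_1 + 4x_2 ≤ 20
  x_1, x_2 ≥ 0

min z = -3x_1 - 10x_2

s.t.
  x_1 + 2x_2 + s1 = 14
  4x_1 + 5x_2 + s2 = 56
  x_1 + x_2 + s3 = 16
  x_1 + 4x_2 + s4 = 20
  x_1, x_2, s1, s2, s3, s4 ≥ 0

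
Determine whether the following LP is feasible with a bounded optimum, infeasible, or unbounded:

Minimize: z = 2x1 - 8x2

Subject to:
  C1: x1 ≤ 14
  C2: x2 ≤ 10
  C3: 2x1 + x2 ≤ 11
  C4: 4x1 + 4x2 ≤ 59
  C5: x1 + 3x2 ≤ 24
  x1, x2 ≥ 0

Feasible with a bounded optimal solution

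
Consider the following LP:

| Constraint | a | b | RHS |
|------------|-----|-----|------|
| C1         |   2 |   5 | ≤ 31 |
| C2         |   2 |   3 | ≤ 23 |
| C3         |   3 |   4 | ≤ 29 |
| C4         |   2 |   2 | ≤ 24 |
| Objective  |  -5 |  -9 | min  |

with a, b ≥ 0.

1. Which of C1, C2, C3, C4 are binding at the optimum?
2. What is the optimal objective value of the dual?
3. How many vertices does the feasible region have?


1. C1, C3
2. -60
3. 4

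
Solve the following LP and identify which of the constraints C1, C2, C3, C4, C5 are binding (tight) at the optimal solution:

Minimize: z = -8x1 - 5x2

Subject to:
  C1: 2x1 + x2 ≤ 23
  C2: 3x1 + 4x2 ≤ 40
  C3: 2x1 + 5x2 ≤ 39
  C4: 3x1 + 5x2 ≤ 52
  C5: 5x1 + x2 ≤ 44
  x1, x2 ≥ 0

At x1 = 8, x2 = 4, compute slack b - a·x for each constraint:
  C1: 23 − 20 = 3  (slack)
  C2: 40 − 40 = 0  (binding)
  C3: 39 − 36 = 3  (slack)
  C4: 52 − 44 = 8  (slack)
  C5: 44 − 44 = 0  (binding)

Optimal: x1 = 8, x2 = 4
Binding: C2, C5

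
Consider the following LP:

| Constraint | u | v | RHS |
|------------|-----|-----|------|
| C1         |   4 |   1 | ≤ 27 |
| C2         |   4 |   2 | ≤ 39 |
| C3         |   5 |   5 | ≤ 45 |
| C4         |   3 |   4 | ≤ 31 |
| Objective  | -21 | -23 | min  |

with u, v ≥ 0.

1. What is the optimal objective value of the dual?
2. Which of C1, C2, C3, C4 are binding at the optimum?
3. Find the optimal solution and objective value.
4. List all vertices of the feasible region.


1. -197
2. C3, C4
3. u = 5, v = 4, z = -197
4. (0, 0), (6.75, 0), (6, 3), (5, 4), (0, 7.75)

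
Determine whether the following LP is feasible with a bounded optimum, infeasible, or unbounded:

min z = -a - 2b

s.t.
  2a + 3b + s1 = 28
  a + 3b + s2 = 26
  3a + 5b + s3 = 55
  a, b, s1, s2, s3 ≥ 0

Feasible with a bounded optimal solution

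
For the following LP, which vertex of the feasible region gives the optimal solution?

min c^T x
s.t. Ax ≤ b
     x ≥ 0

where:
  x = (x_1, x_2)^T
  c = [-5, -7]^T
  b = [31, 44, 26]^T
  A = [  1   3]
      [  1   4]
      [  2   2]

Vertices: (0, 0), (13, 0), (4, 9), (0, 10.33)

Evaluate the objective at each vertex of the feasible region:
  z(0, 0) = 0
  z(13, 0) = -65
  z(4, 9) = -83  ←
  z(0, 10.33) = -72.33
The minimum is at x_1 = 4, x_2 = 9.

(4, 9)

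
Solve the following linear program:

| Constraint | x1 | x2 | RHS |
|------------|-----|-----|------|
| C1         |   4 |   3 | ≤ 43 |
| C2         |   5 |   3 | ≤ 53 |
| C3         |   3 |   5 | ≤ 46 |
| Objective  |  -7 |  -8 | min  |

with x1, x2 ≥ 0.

Evaluate the objective at each vertex of the feasible region:
  z(0, 0) = 0
  z(10.6, 0) = -74.2
  z(10, 1) = -78
  z(7, 5) = -89  ←
  z(0, 9.2) = -73.6
The minimum is at x1 = 7, x2 = 5.

x1 = 7, x2 = 5, z = -89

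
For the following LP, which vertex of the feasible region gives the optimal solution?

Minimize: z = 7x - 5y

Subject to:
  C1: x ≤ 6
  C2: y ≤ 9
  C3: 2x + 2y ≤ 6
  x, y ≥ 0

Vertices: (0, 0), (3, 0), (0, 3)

Evaluate the objective at each vertex of the feasible region:
  z(0, 0) = 0
  z(3, 0) = 21
  z(0, 3) = -15  ←
The minimum is at x = 0, y = 3.

(0, 3)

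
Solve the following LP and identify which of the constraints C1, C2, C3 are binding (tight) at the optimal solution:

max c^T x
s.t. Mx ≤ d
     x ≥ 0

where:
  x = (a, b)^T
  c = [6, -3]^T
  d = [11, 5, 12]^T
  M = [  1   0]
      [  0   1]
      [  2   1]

At a = 6, b = 0, compute slack b - a·x for each constraint:
  C1: 11 − 6 = 5  (slack)
  C2: 5 − 0 = 5  (slack)
  C3: 12 − 12 = 0  (binding)

Optimal: a = 6, b = 0
Binding: C3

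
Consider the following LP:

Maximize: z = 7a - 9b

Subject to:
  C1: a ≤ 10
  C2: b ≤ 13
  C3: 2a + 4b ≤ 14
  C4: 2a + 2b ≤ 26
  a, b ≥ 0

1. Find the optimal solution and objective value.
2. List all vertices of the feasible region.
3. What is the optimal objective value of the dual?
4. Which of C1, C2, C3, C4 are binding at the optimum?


1. a = 7, b = 0, z = 49
2. (0, 0), (7, 0), (0, 3.5)
3. 49
4. C3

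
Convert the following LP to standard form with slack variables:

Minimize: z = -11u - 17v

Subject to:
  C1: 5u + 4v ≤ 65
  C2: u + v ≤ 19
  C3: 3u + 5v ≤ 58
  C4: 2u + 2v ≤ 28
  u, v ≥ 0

min z = -11u - 17v

s.t.
  5u + 4v + s1 = 65
  u + v + s2 = 19
  3u + 5v + s3 = 58
  2u + 2v + s4 = 28
  u, v, s1, s2, s3, s4 ≥ 0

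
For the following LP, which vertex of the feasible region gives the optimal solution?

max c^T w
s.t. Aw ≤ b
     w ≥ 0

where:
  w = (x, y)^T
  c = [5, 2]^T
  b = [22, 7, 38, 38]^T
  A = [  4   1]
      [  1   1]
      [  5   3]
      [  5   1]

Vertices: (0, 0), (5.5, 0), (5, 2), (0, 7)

Evaluate the objective at each vertex of the feasible region:
  z(0, 0) = 0
  z(5.5, 0) = 27.5
  z(5, 2) = 29  ←
  z(0, 7) = 14
The maximum is at x = 5, y = 2.

(5, 2)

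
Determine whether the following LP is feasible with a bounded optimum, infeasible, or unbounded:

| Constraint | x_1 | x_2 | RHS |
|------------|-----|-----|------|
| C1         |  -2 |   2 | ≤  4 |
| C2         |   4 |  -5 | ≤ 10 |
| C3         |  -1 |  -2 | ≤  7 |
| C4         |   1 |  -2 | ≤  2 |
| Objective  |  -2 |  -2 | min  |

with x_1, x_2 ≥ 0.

Unbounded (objective can decrease without bound)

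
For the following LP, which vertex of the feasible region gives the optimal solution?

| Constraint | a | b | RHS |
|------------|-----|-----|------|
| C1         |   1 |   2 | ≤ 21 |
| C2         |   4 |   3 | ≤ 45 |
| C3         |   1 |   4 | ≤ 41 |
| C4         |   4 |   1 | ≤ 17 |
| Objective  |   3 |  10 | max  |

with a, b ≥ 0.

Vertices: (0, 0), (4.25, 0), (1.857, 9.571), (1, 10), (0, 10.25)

Evaluate the objective at each vertex of the feasible region:
  z(0, 0) = 0
  z(4.25, 0) = 12.75
  z(1.857, 9.571) = 101.3
  z(1, 10) = 103  ←
  z(0, 10.25) = 102.5
The maximum is at a = 1, b = 10.

(1, 10)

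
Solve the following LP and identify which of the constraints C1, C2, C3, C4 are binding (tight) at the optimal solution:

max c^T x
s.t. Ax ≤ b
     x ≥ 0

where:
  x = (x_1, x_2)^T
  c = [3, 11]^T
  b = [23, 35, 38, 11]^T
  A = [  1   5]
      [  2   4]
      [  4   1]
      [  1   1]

At x_1 = 8, x_2 = 3, compute slack b - a·x for each constraint:
  C1: 23 − 23 = 0  (binding)
  C2: 35 − 28 = 7  (slack)
  C3: 38 − 35 = 3  (slack)
  C4: 11 − 11 = 0  (binding)

Optimal: x_1 = 8, x_2 = 3
Binding: C1, C4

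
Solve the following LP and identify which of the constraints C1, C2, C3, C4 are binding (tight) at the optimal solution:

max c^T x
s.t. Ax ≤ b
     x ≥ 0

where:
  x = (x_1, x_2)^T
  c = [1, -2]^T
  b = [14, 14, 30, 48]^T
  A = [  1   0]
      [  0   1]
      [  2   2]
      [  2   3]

At x_1 = 14, x_2 = 0, compute slack b - a·x for each constraint:
  C1: 14 − 14 = 0  (binding)
  C2: 14 − 0 = 14  (slack)
  C3: 30 − 28 = 2  (slack)
  C4: 48 − 28 = 20  (slack)

Optimal: x_1 = 14, x_2 = 0
Binding: C1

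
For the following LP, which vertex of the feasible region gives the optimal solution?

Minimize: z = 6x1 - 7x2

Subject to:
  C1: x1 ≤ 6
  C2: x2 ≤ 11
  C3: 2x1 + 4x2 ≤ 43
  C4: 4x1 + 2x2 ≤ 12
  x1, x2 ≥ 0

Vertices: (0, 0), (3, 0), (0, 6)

Evaluate the objective at each vertex of the feasible region:
  z(0, 0) = 0
  z(3, 0) = 18
  z(0, 6) = -42  ←
The minimum is at x1 = 0, x2 = 6.

(0, 6)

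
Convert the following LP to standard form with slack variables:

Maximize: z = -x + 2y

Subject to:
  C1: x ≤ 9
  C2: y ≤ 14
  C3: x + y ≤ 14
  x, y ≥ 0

max z = -x + 2y

s.t.
  x + s1 = 9
  y + s2 = 14
  x + y + s3 = 14
  x, y, s1, s2, s3 ≥ 0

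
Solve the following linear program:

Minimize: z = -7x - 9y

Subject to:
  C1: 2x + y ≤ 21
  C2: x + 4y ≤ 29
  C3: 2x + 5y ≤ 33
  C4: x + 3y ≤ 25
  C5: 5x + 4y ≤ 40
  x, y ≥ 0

Evaluate the objective at each vertex of the feasible region:
  z(0, 0) = 0
  z(8, 0) = -56
  z(4, 5) = -73  ←
  z(0, 6.6) = -59.4
The minimum is at x = 4, y = 5.

x = 4, y = 5, z = -73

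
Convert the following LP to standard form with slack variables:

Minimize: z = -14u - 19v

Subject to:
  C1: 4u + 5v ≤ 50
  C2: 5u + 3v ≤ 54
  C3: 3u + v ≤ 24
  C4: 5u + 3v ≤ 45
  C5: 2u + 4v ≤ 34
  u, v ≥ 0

min z = -14u - 19v

s.t.
  4u + 5v + s1 = 50
  5u + 3v + s2 = 54
  3u + v + s3 = 24
  5u + 3v + s4 = 45
  2u + 4v + s5 = 34
  u, v, s1, s2, s3, s4, s5 ≥ 0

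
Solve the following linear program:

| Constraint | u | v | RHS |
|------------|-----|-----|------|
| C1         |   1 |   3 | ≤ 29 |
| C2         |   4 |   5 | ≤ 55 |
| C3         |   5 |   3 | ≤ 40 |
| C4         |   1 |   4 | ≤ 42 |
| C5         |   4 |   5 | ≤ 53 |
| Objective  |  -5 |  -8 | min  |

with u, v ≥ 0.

Evaluate the objective at each vertex of the feasible region:
  z(0, 0) = 0
  z(8, 0) = -40
  z(3.154, 8.077) = -80.38
  z(2, 9) = -82  ←
  z(0, 9.667) = -77.33
The minimum is at u = 2, v = 9.

u = 2, v = 9, z = -82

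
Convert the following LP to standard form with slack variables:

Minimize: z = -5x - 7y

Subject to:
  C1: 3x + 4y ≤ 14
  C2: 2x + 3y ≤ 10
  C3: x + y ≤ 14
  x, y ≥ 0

min z = -5x - 7y

s.t.
  3x + 4y + s1 = 14
  2x + 3y + s2 = 10
  x + y + s3 = 14
  x, y, s1, s2, s3 ≥ 0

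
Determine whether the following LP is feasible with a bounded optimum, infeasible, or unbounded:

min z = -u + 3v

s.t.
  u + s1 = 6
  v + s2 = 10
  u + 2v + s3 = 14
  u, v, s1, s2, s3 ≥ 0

Feasible with a bounded optimal solution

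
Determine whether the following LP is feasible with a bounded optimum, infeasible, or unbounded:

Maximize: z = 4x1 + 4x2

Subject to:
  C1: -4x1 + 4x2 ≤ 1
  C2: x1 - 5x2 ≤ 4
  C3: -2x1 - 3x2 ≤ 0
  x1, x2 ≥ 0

Unbounded (objective can increase without bound)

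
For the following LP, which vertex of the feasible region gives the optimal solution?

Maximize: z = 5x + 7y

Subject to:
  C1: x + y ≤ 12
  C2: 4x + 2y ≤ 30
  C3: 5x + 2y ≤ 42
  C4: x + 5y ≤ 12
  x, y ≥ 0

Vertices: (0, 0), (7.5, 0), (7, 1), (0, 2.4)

Evaluate the objective at each vertex of the feasible region:
  z(0, 0) = 0
  z(7.5, 0) = 37.5
  z(7, 1) = 42  ←
  z(0, 2.4) = 16.8
The maximum is at x = 7, y = 1.

(7, 1)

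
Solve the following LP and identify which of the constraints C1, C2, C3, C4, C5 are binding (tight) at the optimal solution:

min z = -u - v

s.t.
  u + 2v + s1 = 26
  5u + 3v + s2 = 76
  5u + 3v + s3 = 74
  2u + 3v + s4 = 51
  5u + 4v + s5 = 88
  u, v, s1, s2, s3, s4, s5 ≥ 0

At u = 10, v = 8, compute slack b - a·x for each constraint:
  C1: 26 − 26 = 0  (binding)
  C2: 76 − 74 = 2  (slack)
  C3: 74 − 74 = 0  (binding)
  C4: 51 − 44 = 7  (slack)
  C5: 88 − 82 = 6  (slack)

Optimal: u = 10, v = 8
Binding: C1, C3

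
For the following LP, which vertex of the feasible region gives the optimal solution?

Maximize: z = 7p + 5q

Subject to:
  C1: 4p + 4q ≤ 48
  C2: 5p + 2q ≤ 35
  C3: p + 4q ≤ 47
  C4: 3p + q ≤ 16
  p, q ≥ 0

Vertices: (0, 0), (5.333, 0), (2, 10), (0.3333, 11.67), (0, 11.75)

Evaluate the objective at each vertex of the feasible region:
  z(0, 0) = 0
  z(5.333, 0) = 37.33
  z(2, 10) = 64  ←
  z(0.3333, 11.67) = 60.67
  z(0, 11.75) = 58.75
The maximum is at p = 2, q = 10.

(2, 10)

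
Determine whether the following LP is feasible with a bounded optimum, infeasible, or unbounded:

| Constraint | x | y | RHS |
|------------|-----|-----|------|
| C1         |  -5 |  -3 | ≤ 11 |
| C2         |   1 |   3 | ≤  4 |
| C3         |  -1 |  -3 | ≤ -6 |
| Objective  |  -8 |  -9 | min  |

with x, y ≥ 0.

Infeasible (no feasible solution exists)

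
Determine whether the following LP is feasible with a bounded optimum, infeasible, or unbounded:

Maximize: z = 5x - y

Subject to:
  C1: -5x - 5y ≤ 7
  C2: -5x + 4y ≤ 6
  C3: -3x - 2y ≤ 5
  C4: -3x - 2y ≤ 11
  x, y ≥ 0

Unbounded (objective can increase without bound)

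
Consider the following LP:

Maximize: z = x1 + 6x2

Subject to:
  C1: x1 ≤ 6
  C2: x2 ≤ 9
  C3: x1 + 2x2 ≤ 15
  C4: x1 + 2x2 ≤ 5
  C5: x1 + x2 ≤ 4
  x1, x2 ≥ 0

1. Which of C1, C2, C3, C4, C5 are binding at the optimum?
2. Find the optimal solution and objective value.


1. C4
2. x1 = 0, x2 = 2.5, z = 15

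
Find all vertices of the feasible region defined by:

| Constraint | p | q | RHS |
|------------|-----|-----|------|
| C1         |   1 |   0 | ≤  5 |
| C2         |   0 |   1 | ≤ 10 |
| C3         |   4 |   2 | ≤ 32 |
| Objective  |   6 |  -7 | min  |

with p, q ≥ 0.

(0, 0), (5, 0), (5, 6), (3, 10), (0, 10)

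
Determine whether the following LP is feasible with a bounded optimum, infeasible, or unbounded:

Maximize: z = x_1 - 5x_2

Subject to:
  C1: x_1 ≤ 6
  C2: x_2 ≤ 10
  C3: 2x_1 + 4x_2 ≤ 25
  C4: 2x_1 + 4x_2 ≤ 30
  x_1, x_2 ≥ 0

Feasible with a bounded optimal solution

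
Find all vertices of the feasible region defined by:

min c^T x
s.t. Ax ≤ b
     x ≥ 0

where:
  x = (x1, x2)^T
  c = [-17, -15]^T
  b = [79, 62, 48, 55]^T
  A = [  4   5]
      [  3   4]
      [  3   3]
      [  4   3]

(0, 0), (13.75, 0), (7, 9), (2, 14), (0, 15.5)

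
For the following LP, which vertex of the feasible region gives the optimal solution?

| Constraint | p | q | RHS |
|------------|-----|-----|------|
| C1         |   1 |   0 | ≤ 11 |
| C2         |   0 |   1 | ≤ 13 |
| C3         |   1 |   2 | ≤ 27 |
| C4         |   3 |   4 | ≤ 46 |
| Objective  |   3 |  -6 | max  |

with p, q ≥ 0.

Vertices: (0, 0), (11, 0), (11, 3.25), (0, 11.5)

Evaluate the objective at each vertex of the feasible region:
  z(0, 0) = 0
  z(11, 0) = 33  ←
  z(11, 3.25) = 13.5
  z(0, 11.5) = -69
The maximum is at p = 11, q = 0.

(11, 0)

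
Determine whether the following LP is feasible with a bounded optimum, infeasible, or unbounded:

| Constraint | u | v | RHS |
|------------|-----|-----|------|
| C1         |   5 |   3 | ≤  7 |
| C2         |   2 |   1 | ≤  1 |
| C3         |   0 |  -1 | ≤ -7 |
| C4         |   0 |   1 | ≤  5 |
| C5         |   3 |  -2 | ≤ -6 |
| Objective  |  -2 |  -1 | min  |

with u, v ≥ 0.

Infeasible (no feasible solution exists)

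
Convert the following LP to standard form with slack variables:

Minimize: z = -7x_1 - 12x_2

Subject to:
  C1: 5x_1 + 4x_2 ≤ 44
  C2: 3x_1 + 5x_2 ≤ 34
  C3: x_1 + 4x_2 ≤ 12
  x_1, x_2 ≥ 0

min z = -7x_1 - 12x_2

s.t.
  5x_1 + 4x_2 + s1 = 44
  3x_1 + 5x_2 + s2 = 34
  x_1 + 4x_2 + s3 = 12
  x_1, x_2, s1, s2, s3 ≥ 0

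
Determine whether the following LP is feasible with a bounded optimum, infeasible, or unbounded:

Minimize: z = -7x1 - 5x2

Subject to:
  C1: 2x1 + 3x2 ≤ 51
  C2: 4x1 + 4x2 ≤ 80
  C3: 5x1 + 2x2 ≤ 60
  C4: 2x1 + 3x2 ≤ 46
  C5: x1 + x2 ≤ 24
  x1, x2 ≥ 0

Feasible with a bounded optimal solution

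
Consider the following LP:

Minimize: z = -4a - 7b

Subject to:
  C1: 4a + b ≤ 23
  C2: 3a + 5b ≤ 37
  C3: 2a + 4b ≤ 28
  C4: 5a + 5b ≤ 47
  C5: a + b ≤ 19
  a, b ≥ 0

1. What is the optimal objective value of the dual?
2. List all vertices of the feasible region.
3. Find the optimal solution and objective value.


1. -51
2. (0, 0), (5.75, 0), (4.588, 4.647), (4, 5), (0, 7)
3. a = 4, b = 5, z = -51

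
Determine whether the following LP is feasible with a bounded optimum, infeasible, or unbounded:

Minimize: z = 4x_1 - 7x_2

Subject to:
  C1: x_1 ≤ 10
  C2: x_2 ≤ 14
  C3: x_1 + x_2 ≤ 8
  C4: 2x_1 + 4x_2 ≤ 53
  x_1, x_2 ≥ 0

Feasible with a bounded optimal solution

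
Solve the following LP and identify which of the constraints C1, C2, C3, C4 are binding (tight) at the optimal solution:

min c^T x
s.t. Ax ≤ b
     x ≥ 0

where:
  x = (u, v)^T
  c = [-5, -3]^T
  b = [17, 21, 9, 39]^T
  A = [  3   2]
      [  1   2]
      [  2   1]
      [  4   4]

At u = 1, v = 7, compute slack b - a·x for each constraint:
  C1: 17 − 17 = 0  (binding)
  C2: 21 − 15 = 6  (slack)
  C3: 9 − 9 = 0  (binding)
  C4: 39 − 32 = 7  (slack)

Optimal: u = 1, v = 7
Binding: C1, C3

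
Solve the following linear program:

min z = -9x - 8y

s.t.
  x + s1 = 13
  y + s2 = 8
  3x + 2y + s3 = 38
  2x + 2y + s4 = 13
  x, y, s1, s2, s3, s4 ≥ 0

Evaluate the objective at each vertex of the feasible region:
  z(0, 0) = 0
  z(6.5, 0) = -58.5  ←
  z(0, 6.5) = -52
The minimum is at x = 6.5, y = 0.

x = 6.5, y = 0, z = -58.5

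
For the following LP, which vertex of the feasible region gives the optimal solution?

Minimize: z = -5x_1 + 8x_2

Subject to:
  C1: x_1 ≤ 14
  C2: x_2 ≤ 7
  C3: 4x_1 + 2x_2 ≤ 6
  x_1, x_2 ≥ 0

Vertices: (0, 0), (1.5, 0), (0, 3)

Evaluate the objective at each vertex of the feasible region:
  z(0, 0) = 0
  z(1.5, 0) = -7.5  ←
  z(0, 3) = 24
The minimum is at x_1 = 1.5, x_2 = 0.

(1.5, 0)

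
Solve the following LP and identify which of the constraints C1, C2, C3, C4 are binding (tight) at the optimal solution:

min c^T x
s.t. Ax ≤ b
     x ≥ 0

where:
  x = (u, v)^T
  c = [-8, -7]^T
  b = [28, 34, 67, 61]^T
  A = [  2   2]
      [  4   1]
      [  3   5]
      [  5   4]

At u = 5, v = 9, compute slack b - a·x for each constraint:
  C1: 28 − 28 = 0  (binding)
  C2: 34 − 29 = 5  (slack)
  C3: 67 − 60 = 7  (slack)
  C4: 61 − 61 = 0  (binding)

Optimal: u = 5, v = 9
Binding: C1, C4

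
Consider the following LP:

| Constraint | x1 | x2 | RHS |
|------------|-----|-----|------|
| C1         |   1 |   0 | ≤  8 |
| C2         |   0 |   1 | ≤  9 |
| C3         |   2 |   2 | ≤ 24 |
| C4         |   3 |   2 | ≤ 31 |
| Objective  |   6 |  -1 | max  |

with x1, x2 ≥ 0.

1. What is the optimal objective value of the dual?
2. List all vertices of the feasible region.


1. 48
2. (0, 0), (8, 0), (8, 3.5), (7, 5), (3, 9), (0, 9)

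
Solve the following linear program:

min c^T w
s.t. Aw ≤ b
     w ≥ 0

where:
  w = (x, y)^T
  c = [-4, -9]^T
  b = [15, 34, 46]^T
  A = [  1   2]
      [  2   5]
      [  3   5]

Evaluate the objective at each vertex of the feasible region:
  z(0, 0) = 0
  z(15, 0) = -60
  z(7, 4) = -64  ←
  z(0, 6.8) = -61.2
The minimum is at x = 7, y = 4.

x = 7, y = 4, z = -64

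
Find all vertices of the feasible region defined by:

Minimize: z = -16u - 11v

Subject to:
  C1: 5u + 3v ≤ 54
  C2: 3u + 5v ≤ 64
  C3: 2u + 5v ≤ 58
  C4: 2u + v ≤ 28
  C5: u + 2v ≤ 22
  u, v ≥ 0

(0, 0), (10.8, 0), (6, 8), (0, 11)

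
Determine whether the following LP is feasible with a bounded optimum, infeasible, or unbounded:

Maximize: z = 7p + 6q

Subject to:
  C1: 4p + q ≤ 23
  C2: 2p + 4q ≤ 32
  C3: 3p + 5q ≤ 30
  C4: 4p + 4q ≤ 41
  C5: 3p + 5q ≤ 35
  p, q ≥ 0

Feasible with a bounded optimal solution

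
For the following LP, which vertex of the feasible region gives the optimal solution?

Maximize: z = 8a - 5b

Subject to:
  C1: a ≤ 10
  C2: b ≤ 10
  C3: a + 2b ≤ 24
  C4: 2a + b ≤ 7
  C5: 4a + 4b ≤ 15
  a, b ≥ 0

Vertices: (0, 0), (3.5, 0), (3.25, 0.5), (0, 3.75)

Evaluate the objective at each vertex of the feasible region:
  z(0, 0) = 0
  z(3.5, 0) = 28  ←
  z(3.25, 0.5) = 23.5
  z(0, 3.75) = -18.75
The maximum is at a = 3.5, b = 0.

(3.5, 0)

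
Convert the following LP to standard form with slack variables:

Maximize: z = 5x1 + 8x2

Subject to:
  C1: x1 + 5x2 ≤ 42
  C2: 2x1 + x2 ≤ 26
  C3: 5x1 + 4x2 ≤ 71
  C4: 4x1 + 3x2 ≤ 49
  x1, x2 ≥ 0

max z = 5x1 + 8x2

s.t.
  x1 + 5x2 + s1 = 42
  2x1 + x2 + s2 = 26
  5x1 + 4x2 + s3 = 71
  4x1 + 3x2 + s4 = 49
  x1, x2, s1, s2, s3, s4 ≥ 0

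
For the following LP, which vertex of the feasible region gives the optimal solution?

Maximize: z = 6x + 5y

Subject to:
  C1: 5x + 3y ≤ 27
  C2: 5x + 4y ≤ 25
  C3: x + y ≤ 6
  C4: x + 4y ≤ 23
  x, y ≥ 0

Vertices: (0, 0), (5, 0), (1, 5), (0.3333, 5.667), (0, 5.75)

Evaluate the objective at each vertex of the feasible region:
  z(0, 0) = 0
  z(5, 0) = 30
  z(1, 5) = 31  ←
  z(0.3333, 5.667) = 30.33
  z(0, 5.75) = 28.75
The maximum is at x = 1, y = 5.

(1, 5)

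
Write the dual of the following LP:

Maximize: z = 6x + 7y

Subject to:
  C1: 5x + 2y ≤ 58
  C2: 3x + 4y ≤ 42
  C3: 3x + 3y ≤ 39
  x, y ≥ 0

Primal max cᵀx s.t. Ax ≤ b, x ≥ 0  →  Dual min bᵀy s.t. Aᵀy ≥ c, y ≥ 0.

Minimize: z = 58y1 + 42y2 + 39y3

Subject to:
  5y1 + 3y2 + 3y3 ≥ 6
  2y1 + 4y2 + 3y3 ≥ 7
  y1, y2, y3 ≥ 0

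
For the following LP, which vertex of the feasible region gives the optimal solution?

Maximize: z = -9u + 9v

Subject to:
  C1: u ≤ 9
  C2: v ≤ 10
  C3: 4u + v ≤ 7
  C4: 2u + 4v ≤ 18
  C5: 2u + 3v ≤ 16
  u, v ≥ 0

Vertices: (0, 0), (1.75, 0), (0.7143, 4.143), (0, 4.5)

Evaluate the objective at each vertex of the feasible region:
  z(0, 0) = 0
  z(1.75, 0) = -15.75
  z(0.7143, 4.143) = 30.86
  z(0, 4.5) = 40.5  ←
The maximum is at u = 0, v = 4.5.

(0, 4.5)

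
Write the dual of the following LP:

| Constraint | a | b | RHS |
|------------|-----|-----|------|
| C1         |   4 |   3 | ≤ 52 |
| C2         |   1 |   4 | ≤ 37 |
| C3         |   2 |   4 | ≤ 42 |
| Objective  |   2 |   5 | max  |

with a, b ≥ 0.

Primal max cᵀx s.t. Ax ≤ b, x ≥ 0  →  Dual min bᵀy s.t. Aᵀy ≥ c, y ≥ 0.

Minimize: z = 52y1 + 37y2 + 42y3

Subject to:
  4y1 + y2 + 2y3 ≥ 2
  3y1 + 4y2 + 4y3 ≥ 5
  y1, y2, y3 ≥ 0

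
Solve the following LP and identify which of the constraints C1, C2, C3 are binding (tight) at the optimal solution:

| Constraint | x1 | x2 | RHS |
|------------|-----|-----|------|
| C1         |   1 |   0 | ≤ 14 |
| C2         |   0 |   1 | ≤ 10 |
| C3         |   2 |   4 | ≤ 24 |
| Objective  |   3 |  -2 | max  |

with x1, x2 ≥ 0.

At x1 = 12, x2 = 0, compute slack b - a·x for each constraint:
  C1: 14 − 12 = 2  (slack)
  C2: 10 − 0 = 10  (slack)
  C3: 24 − 24 = 0  (binding)

Optimal: x1 = 12, x2 = 0
Binding: C3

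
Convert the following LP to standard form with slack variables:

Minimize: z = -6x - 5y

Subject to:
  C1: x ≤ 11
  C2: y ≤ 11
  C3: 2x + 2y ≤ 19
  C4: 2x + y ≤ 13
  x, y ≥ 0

min z = -6x - 5y

s.t.
  x + s1 = 11
  y + s2 = 11
  2x + 2y + s3 = 19
  2x + y + s4 = 13
  x, y, s1, s2, s3, s4 ≥ 0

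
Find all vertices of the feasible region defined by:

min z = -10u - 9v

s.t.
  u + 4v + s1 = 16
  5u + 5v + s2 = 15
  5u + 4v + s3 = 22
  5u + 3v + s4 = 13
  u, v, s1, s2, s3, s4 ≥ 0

(0, 0), (2.6, 0), (2, 1), (0, 3)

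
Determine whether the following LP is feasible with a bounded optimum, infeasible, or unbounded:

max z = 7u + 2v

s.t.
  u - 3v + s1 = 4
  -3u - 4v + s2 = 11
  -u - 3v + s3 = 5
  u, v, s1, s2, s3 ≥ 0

Unbounded (objective can increase without bound)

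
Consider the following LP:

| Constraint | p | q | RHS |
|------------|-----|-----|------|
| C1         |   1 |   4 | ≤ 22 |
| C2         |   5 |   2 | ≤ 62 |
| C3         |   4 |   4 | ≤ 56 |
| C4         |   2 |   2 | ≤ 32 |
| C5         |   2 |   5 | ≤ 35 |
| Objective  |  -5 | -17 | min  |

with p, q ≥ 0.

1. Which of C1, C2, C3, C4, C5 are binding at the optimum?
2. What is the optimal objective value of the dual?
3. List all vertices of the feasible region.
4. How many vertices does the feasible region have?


1. C1, C5
2. -101
3. (0, 0), (12.4, 0), (11.43, 2.429), (10, 3), (0, 5.5)
4. 5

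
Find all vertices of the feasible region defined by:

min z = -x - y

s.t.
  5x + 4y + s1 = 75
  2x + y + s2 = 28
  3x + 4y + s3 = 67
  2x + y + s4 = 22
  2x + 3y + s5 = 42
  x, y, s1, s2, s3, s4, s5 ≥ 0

(0, 0), (11, 0), (6, 10), (0, 14)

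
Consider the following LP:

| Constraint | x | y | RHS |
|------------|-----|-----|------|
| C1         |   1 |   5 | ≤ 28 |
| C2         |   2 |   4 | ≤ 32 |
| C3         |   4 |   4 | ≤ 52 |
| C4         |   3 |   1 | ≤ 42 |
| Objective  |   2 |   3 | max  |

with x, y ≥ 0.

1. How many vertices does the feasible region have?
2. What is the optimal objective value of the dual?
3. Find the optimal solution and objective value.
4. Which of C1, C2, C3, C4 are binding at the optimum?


1. 5
2. 29
3. x = 10, y = 3, z = 29
4. C2, C3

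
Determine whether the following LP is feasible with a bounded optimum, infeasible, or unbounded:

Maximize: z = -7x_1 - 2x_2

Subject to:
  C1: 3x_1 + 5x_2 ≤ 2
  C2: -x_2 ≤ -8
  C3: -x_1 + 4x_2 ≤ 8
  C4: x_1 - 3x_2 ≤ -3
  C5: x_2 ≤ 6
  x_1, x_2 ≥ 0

Infeasible (no feasible solution exists)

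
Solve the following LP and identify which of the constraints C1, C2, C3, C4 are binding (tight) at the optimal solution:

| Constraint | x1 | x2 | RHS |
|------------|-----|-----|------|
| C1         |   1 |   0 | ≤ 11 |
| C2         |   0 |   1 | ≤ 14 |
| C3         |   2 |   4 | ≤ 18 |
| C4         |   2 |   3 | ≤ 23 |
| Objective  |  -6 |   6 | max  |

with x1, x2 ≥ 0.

At x1 = 0, x2 = 4.5, compute slack b - a·x for each constraint:
  C1: 11 − 0 = 11  (slack)
  C2: 14 − 4.5 = 9.5  (slack)
  C3: 18 − 18 = 0  (binding)
  C4: 23 − 13.5 = 9.5  (slack)

Optimal: x1 = 0, x2 = 4.5
Binding: C3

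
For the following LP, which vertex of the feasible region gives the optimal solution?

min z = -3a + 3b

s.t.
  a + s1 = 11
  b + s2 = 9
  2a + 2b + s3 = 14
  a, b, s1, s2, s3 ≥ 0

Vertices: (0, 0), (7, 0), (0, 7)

Evaluate the objective at each vertex of the feasible region:
  z(0, 0) = 0
  z(7, 0) = -21  ←
  z(0, 7) = 21
The minimum is at a = 7, b = 0.

(7, 0)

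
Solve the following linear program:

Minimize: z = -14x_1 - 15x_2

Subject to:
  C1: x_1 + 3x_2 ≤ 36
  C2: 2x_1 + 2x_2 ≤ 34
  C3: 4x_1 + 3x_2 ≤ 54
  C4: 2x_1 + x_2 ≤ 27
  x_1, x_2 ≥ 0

Evaluate the objective at each vertex of the feasible region:
  z(0, 0) = 0
  z(13.5, 0) = -189
  z(6, 10) = -234  ←
  z(0, 12) = -180
The minimum is at x_1 = 6, x_2 = 10.

x_1 = 6, x_2 = 10, z = -234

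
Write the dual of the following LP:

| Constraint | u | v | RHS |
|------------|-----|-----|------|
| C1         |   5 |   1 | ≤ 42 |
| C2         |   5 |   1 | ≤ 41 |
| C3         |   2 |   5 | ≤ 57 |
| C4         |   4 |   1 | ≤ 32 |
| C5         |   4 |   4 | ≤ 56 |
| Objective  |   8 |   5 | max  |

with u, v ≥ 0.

Primal max cᵀx s.t. Ax ≤ b, x ≥ 0  →  Dual min bᵀy s.t. Aᵀy ≥ c, y ≥ 0.

Minimize: z = 42y1 + 41y2 + 57y3 + 32y4 + 56y5

Subject to:
  5y1 + 5y2 + 2y3 + 4y4 + 4y5 ≥ 8
  y1 + y2 + 5y3 + y4 + 4y5 ≥ 5
  y1, y2, y3, y4, y5 ≥ 0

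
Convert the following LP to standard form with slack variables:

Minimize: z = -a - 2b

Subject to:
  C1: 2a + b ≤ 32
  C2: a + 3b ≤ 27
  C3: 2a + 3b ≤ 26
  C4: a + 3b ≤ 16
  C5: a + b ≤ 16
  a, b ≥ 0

min z = -a - 2b

s.t.
  2a + b + s1 = 32
  a + 3b + s2 = 27
  2a + 3b + s3 = 26
  a + 3b + s4 = 16
  a + b + s5 = 16
  a, b, s1, s2, s3, s4, s5 ≥ 0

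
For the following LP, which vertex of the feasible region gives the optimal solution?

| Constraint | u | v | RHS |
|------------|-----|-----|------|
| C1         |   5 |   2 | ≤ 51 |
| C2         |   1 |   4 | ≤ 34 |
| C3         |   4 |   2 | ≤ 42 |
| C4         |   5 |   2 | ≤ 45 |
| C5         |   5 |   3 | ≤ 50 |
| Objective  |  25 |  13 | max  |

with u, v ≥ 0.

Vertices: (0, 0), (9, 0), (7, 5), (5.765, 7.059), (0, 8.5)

Evaluate the objective at each vertex of the feasible region:
  z(0, 0) = 0
  z(9, 0) = 225
  z(7, 5) = 240  ←
  z(5.765, 7.059) = 235.9
  z(0, 8.5) = 110.5
The maximum is at u = 7, v = 5.

(7, 5)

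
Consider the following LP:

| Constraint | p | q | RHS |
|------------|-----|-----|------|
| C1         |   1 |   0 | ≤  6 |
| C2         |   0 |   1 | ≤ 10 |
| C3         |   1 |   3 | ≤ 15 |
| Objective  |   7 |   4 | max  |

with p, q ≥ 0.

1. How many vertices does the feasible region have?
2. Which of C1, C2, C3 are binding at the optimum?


1. 4
2. C1, C3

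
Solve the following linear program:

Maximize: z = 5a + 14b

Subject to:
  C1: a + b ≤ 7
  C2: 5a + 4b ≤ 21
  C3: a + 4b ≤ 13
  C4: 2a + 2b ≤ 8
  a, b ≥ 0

Evaluate the objective at each vertex of the feasible region:
  z(0, 0) = 0
  z(4, 0) = 20
  z(1, 3) = 47  ←
  z(0, 3.25) = 45.5
The maximum is at a = 1, b = 3.

a = 1, b = 3, z = 47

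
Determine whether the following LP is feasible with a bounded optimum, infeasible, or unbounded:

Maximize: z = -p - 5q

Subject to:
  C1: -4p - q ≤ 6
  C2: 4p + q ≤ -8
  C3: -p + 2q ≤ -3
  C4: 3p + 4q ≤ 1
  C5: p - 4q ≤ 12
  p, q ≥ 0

Infeasible (no feasible solution exists)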